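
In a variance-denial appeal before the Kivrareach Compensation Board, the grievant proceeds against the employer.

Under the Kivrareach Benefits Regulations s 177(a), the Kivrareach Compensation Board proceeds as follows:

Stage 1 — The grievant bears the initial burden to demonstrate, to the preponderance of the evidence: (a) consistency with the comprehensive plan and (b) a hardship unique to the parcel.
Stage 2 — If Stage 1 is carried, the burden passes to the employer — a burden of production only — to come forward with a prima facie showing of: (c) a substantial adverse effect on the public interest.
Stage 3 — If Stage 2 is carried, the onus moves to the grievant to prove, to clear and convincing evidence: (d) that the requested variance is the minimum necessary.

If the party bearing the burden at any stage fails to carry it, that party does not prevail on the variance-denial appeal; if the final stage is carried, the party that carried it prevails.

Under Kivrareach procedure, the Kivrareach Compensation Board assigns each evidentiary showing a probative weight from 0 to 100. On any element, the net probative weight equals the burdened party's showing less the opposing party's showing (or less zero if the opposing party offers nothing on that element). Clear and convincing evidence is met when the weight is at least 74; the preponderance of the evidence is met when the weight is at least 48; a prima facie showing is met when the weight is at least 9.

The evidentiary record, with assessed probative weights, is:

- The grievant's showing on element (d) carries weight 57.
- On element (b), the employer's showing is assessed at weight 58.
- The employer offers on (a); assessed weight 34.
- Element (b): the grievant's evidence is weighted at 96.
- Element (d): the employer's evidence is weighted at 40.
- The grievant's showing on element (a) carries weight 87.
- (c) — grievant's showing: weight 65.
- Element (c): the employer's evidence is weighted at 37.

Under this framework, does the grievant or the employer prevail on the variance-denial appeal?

employer

At Stage 1 the grievant must meet the preponderance of the evidence (weight is at least 48): on (a) the weight is 87 less the opposing 34 gives net 53, which does reach 48, so (a) meets the standard; on (b) the weight is 96 less the opposing 58 gives net 38, < 48, so (b) does not meet the standard.
  The grievant does not carry Stage 1.
The analysis ends at Stage 1; the employer prevails.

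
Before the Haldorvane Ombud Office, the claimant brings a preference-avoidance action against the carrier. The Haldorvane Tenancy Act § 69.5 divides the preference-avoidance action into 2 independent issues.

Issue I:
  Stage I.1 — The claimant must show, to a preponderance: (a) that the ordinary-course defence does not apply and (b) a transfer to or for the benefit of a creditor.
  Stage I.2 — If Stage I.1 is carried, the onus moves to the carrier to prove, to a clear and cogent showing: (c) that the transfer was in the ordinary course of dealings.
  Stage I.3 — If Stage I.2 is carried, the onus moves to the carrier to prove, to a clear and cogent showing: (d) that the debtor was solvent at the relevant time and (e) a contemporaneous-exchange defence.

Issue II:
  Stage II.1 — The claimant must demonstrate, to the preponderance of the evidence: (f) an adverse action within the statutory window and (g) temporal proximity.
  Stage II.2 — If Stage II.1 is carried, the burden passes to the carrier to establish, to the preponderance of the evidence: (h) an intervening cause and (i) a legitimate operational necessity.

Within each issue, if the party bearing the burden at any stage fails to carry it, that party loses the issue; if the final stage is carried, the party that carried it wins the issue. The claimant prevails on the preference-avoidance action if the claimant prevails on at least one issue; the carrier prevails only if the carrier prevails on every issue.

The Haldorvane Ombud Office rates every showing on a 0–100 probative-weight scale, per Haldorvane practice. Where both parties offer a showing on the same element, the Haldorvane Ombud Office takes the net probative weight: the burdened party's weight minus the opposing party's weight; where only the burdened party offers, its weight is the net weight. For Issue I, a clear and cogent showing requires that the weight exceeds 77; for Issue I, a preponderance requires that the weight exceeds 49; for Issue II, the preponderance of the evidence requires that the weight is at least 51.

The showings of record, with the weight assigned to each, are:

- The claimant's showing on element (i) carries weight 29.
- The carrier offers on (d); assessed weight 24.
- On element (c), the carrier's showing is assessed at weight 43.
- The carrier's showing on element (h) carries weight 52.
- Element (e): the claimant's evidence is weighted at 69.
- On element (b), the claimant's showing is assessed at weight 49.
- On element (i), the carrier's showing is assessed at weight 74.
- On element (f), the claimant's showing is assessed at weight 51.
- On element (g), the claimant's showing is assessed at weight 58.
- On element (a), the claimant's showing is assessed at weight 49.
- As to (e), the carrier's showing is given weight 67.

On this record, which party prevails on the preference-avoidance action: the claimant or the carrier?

claimant

— Issue I —
Stage I.1 (claimant, a preponderance, weight exceeds 49): (a) 49 ≤ 49 — fails; (b) 49 ≤ 49 — fails.
  Not every element is met, so the claimant fails to carry Stage I.1.
So the carrier prevails on this issue.
— Issue II —
Stage II.1 — burden on claimant; standard: the preponderance of the evidence (weight is at least 51).
    (f): 51 ≥ 51 [met]
    (g): 58 ≥ 51 [met]
  Stage II.1 carried; the burden shifts to the carrier.
Stage II.2 — burden on carrier; standard: the preponderance of the evidence (weight is at least 51).
    (h): 52 ≥ 51 [met]
    (i): 74 − 29 = 45 < 51 [not met]
  The carrier does not carry Stage II.2.
The claimant prevails on this issue.
Per-issue: Issue I → carrier; Issue II → claimant. The claimant must prevail on at least one issue; overall, the claimant prevails.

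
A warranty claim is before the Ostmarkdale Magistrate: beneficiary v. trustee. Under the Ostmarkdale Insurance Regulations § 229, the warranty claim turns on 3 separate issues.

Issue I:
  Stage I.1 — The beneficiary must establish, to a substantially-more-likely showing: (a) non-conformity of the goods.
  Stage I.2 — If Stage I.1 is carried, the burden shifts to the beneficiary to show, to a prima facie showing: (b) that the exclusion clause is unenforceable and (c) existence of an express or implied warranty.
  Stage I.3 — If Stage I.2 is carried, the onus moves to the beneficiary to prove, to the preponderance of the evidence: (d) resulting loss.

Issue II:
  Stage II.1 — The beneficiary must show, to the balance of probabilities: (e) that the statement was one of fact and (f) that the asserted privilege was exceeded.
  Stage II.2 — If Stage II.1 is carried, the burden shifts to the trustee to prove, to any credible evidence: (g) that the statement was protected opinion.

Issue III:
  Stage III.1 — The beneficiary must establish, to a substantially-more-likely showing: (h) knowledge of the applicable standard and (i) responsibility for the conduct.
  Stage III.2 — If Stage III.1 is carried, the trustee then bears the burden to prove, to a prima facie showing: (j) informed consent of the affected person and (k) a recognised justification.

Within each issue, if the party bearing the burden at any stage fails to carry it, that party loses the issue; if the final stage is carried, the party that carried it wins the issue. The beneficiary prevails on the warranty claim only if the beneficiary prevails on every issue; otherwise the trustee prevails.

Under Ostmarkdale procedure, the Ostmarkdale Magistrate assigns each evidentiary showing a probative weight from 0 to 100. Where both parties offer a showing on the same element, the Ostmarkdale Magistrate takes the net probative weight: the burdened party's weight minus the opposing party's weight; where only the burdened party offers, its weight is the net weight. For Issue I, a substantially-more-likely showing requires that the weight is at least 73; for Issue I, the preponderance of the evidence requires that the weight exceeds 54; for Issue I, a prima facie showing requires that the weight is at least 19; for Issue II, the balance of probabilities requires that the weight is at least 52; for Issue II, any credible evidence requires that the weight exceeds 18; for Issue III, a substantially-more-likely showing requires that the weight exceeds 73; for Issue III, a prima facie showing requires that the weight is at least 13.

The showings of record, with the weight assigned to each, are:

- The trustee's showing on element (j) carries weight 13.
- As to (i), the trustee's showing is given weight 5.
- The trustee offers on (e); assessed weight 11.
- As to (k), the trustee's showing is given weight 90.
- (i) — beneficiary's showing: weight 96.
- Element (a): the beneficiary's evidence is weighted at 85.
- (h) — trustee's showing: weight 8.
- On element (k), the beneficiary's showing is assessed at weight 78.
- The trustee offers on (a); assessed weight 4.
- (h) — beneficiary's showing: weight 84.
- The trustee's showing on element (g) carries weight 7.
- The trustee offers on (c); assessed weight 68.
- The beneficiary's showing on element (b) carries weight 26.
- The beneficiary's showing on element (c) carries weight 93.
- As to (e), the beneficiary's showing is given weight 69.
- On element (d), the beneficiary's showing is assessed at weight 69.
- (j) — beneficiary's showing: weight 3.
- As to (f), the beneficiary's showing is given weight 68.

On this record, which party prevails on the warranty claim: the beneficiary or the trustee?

beneficiary

— Issue I —
At Stage I.1 the beneficiary must meet a substantially-more-likely showing (weight is at least 73): on (a) the weight is 85 less the opposing 4 gives net 81, ≥ 73, so (a) meets the standard.
  Stage I.1 carried; the burden remains with the beneficiary.
At Stage I.2 the beneficiary must meet a prima facie showing (weight is at least 19): on (b) the weight is 26, which does reach 19, so (b) meets the standard; on (c) the weight is 93 less the opposing 68 gives net 25, ≥ 19, so (c) meets the standard.
  All elements met. The beneficiary retains the burden for Stage I.3.
At Stage I.3 the beneficiary must meet the preponderance of the evidence (weight exceeds 54): on (d) the weight is 69, > 54, so (d) meets the standard.
  Stage I.3 carried; the final stage is satisfied.
Every stage carried; the beneficiary prevails on this issue.
— Issue II —
Stage II.1 (beneficiary, the balance of probabilities, weight is at least 52): (e) net 69−11=58 ≥ 52 — meets; (f) 68 ≥ 52 — meets.
  Stage II.1 carried; the burden shifts to the trustee.
Stage II.2 (trustee, any credible evidence, weight exceeds 18): (g) 7 ≤ 18 — fails.
  Stage II.2 not carried; the trustee fails its burden.
So the beneficiary prevails on this issue.
— Issue III —
At Stage III.1 the beneficiary must meet a substantially-more-likely showing (weight exceeds 73): on (h) the weight is 84 less the opposing 8 gives net 76, which does exceed 73, so (h) meets the standard; on (i) the weight is 96 less the opposing 5 gives net 91, > 73, so (i) meets the standard.
  All elements met. The burden passes to the trustee.
At Stage III.2 the trustee must meet a prima facie showing (weight is at least 13): on (j) the weight is 13 less the opposing 3 gives net 10, < 13, so (j) does not meet the standard; on (k) the weight is 90 less the opposing 78 gives net 12, < 13, so (k) does not meet the standard.
  Stage III.2 not carried; the trustee fails its burden.
The analysis ends at Stage III.2; the beneficiary prevails on this issue.
Per-issue: Issue I → beneficiary; Issue II → beneficiary; Issue III → beneficiary. The beneficiary must prevail on every issue; overall, the beneficiary prevails.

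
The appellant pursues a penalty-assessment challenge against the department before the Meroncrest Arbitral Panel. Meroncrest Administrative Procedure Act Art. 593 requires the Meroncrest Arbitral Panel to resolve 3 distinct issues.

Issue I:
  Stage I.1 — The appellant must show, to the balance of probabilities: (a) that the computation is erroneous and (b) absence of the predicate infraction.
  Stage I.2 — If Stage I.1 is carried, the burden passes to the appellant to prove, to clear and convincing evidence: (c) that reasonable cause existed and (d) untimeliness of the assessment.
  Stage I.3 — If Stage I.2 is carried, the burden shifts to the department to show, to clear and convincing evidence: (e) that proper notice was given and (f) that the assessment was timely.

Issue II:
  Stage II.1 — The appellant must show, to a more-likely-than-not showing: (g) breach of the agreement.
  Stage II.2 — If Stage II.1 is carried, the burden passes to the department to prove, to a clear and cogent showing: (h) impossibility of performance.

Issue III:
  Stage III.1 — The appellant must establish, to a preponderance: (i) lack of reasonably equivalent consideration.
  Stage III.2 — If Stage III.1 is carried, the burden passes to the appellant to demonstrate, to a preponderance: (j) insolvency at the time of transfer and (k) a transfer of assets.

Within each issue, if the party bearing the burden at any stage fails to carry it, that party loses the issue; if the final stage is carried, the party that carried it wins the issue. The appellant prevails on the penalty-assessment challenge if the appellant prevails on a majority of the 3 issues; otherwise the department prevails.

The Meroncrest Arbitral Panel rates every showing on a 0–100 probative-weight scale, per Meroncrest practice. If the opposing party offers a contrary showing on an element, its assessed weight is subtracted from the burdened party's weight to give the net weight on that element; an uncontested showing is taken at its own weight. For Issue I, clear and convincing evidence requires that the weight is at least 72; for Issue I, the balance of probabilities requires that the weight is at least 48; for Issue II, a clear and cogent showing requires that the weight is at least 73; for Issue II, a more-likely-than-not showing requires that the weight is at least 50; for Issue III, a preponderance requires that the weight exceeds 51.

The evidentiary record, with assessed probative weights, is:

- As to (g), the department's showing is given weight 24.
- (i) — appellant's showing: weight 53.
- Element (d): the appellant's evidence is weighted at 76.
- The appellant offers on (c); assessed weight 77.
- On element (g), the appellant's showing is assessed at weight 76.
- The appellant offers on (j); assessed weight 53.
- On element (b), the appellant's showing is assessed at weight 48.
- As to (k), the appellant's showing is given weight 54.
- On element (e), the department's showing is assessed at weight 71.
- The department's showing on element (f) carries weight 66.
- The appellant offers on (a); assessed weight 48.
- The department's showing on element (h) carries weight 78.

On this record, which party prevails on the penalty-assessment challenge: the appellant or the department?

appellant

— Issue I —
Stage I.1 — burden on appellant; standard: the balance of probabilities (weight is at least 48).
    (a): 48 ≥ 48 [met]
    (b): 48 ≥ 48 [met]
  All elements met. The appellant retains the burden for Stage I.2.
Stage I.2 — burden on appellant; standard: clear and convincing evidence (weight is at least 72).
    (c): 77 ≥ 72 [met]
    (d): 76 ≥ 72 [met]
  All elements met. The burden passes to the department.
Stage I.3 — burden on department; standard: clear and convincing evidence (weight is at least 72).
    (e): 71 < 72 [not met]
    (f): 66 < 72 [not met]
  The department does not carry Stage I.3.
So the appellant prevails on this issue.
— Issue II —
Stage II.1 — burden on appellant; standard: a more-likely-than-not showing (weight is at least 50).
    (g): 76 − 24 = 52 ≥ 50 [met]
  Stage II.1 is satisfied; the onus moves to the department.
Stage II.2 — burden on department; standard: a clear and cogent showing (weight is at least 73).
    (h): 78 ≥ 73 [met]
  Stage II.2 carried; the final stage is satisfied.
With every stage satisfied, the department prevails on this issue.
— Issue III —
Stage III.1 (appellant, a preponderance, weight exceeds 51): (i) 53 > 51 — meets.
  Stage III.1 is satisfied; the appellant continues to bear the burden.
Stage III.2 (appellant, a preponderance, weight exceeds 51): (j) 53 > 51 — meets; (k) 54 > 51 — meets.
  All elements met at the final stage.
Every stage carried; the appellant prevails on this issue.
Per-issue: Issue I → appellant; Issue II → department; Issue III → appellant. The appellant must prevail on a majority of issues; overall, the appellant prevails.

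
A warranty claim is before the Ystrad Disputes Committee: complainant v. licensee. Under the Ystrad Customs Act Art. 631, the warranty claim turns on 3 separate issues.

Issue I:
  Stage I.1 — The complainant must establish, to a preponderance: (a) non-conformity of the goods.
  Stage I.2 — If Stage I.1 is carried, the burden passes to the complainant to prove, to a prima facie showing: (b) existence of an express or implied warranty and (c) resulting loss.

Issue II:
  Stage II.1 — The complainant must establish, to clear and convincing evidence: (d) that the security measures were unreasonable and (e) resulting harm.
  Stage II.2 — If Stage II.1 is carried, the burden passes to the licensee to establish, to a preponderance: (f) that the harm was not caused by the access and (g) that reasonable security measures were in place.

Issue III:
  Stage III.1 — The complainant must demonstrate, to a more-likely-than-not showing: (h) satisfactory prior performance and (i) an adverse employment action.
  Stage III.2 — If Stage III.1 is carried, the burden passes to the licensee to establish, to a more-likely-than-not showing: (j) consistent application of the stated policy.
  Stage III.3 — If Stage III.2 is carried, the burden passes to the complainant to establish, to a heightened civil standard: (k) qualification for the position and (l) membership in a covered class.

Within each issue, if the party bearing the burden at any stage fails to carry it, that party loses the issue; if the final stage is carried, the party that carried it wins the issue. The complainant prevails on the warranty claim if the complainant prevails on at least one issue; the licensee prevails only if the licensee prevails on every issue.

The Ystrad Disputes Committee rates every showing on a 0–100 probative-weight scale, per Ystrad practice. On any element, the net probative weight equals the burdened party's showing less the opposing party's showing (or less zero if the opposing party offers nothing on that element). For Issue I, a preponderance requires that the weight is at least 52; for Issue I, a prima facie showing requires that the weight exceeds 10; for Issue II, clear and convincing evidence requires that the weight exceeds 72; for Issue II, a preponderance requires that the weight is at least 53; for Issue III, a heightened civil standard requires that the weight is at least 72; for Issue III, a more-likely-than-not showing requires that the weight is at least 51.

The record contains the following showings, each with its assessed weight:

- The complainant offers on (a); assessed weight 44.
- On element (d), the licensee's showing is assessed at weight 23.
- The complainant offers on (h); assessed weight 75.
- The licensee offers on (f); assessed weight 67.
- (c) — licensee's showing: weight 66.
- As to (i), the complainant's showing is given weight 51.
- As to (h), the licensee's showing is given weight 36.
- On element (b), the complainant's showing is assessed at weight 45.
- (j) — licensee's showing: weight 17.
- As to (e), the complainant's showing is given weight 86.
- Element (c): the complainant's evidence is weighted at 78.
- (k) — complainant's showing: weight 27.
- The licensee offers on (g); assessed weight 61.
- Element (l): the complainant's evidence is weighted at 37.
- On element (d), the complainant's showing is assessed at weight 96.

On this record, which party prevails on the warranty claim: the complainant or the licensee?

— Issue I —
At Stage I.1 the complainant must meet a preponderance (weight is at least 52): on (a) the weight is 44, which does not reach 52, so (a) does not meet the standard.
  Stage I.1 not carried; the complainant fails its burden.
So the licensee prevails on this issue.
— Issue II —
At Stage II.1 the complainant must meet clear and convincing evidence (weight exceeds 72): on (d) the weight is 96 less the opposing 23 gives net 73, which does exceed 72, so (d) meets the standard; on (e) the weight is 86, which does exceed 72, so (e) meets the standard.
  Stage II.1 is satisfied; the onus moves to the licensee.
At Stage II.2 the licensee must meet a preponderance (weight is at least 53): on (f) the weight is 67, which does reach 53, so (f) meets the standard; on (g) the weight is 61, ≥ 53, so (g) meets the standard.
  All elements met at the final stage.
With every stage satisfied, the licensee prevails on this issue.
— Issue III —
At Stage III.1 the complainant must meet a more-likely-than-not showing (weight is at least 51): on (h) the weight is 75 less the opposing 36 gives net 39, which does not reach 51, so (h) does not meet the standard; on (i) the weight is 51, which does reach 51, so (i) meets the standard.
  Not every element is met, so the complainant fails to carry Stage III.1.
The analysis ends at Stage III.1; the licensee prevails on this issue.
Per-issue: Issue I → licensee; Issue II → licensee; Issue III → licensee. The complainant must prevail on at least one issue; overall, the licensee prevails.

licensee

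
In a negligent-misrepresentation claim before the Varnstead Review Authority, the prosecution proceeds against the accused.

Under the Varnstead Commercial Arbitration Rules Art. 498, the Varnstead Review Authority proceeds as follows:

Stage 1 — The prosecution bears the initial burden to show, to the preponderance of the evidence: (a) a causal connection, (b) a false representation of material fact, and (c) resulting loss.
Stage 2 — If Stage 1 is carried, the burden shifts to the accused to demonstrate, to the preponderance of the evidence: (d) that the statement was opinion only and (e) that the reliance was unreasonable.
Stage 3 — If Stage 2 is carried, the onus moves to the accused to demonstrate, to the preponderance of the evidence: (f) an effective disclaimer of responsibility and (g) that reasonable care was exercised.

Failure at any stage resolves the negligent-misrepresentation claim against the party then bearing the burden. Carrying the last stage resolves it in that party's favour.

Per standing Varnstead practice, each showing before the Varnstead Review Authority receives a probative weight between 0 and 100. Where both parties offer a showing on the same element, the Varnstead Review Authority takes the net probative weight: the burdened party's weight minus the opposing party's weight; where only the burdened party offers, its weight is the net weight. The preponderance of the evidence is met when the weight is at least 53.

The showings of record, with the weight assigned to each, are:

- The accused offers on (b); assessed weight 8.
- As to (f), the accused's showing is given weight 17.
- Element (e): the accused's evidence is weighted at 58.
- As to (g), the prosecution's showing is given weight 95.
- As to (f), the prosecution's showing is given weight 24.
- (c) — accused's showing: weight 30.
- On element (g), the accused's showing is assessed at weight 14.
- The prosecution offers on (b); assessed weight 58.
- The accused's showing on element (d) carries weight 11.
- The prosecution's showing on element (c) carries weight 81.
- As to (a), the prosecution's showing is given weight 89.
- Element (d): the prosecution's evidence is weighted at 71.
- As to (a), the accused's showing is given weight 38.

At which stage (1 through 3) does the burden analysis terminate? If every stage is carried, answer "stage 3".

At Stage 1 the prosecution must meet the preponderance of the evidence (weight is at least 53): on (a) the weight is 89 less the opposing 38 gives net 51, which does not reach 53, so (a) does not meet the standard; on (b) the weight is 58 less the opposing 8 gives net 50, < 53, so (b) does not meet the standard; on (c) the weight is 81 less the opposing 30 gives net 51, which does not reach 53, so (c) does not meet the standard.
  Stage 1 not carried; the prosecution fails its burden.
The accused prevails.

stage 1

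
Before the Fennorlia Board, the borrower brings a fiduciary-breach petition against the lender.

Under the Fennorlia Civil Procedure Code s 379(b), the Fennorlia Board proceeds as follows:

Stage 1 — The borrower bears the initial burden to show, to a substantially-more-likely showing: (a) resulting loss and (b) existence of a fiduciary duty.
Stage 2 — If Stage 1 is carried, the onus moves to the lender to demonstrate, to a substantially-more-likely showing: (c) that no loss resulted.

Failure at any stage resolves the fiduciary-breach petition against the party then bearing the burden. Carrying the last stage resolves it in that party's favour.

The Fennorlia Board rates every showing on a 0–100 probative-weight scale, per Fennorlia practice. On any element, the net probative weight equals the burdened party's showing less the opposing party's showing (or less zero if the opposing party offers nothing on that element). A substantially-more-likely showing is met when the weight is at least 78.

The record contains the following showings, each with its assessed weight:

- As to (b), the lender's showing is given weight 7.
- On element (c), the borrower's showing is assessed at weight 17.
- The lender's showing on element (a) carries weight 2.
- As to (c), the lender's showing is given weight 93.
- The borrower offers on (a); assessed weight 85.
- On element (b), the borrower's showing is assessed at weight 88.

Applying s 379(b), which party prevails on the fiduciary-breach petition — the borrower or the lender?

At Stage 1 the borrower must meet a substantially-more-likely showing (weight is at least 78): on (a) the weight is 85 less the opposing 2 gives net 83, ≥ 78, so (a) meets the standard; on (b) the weight is 88 less the opposing 7 gives net 81, ≥ 78, so (b) meets the standard.
  All elements met. The burden passes to the lender.
At Stage 2 the lender must meet a substantially-more-likely showing (weight is at least 78): on (c) the weight is 93 less the opposing 17 gives net 76, which does not reach 78, so (c) does not meet the standard.
  Not every element is met, so the lender fails to carry Stage 2.
The borrower prevails.

borrower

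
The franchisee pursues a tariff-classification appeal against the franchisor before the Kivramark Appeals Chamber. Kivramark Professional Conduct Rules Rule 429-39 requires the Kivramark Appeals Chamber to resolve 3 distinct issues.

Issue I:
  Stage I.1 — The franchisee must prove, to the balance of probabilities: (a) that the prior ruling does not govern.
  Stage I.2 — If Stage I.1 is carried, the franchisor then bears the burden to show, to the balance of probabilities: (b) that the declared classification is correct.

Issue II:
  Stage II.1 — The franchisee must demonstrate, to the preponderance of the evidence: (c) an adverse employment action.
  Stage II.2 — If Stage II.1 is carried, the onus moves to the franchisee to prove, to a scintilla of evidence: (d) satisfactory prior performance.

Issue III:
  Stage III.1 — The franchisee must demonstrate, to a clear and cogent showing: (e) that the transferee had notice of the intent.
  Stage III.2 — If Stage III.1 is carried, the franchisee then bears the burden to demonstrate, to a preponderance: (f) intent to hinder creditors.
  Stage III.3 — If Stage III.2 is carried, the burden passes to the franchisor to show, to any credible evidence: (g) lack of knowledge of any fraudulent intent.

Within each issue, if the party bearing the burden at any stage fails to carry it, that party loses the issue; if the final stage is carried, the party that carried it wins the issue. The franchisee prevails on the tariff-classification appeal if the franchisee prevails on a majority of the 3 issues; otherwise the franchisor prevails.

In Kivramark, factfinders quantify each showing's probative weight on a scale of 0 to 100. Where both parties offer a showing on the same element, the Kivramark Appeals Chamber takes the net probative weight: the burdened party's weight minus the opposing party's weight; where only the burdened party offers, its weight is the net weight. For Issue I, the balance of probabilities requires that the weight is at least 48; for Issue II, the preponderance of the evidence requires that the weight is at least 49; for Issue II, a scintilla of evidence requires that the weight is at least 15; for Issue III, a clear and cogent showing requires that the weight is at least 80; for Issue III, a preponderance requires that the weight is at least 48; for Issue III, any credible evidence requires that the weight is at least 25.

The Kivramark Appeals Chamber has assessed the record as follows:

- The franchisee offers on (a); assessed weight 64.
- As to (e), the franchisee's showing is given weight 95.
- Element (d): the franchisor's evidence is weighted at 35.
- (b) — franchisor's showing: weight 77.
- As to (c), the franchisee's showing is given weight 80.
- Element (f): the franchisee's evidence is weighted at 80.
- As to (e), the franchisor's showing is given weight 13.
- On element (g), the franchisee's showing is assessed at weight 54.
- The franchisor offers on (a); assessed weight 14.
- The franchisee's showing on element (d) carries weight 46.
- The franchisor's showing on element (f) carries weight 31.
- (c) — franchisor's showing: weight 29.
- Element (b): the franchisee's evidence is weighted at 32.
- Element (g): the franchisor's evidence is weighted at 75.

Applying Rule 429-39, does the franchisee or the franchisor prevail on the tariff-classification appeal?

franchisee

— Issue I —
At Stage I.1 the franchisee must meet the balance of probabilities (weight is at least 48): on (a) the weight is 64 less the opposing 14 gives net 50, ≥ 48, so (a) meets the standard.
  The franchisee carries Stage I.1; the franchisor now bears the burden.
At Stage I.2 the franchisor must meet the balance of probabilities (weight is at least 48): on (b) the weight is 77 less the opposing 32 gives net 45, < 48, so (b) does not meet the standard.
  Stage I.2 not carried; the franchisor fails its burden.
The franchisee prevails on this issue.
— Issue II —
At Stage II.1 the franchisee must meet the preponderance of the evidence (weight is at least 49): on (c) the weight is 80 less the opposing 29 gives net 51, which does reach 49, so (c) meets the standard.
  Stage II.1 carried; the burden remains with the franchisee.
At Stage II.2 the franchisee must meet a scintilla of evidence (weight is at least 15): on (d) the weight is 46 less the opposing 35 gives net 11, < 15, so (d) does not meet the standard.
  Stage II.2 not carried; the franchisee fails its burden.
The analysis ends at Stage II.2; the franchisor prevails on this issue.
— Issue III —
At Stage III.1 the franchisee must meet a clear and cogent showing (weight is at least 80): on (e) the weight is 95 less the opposing 13 gives net 82, which does reach 80, so (e) meets the standard.
  Stage III.1 carried; the burden remains with the franchisee.
At Stage III.2 the franchisee must meet a preponderance (weight is at least 48): on (f) the weight is 80 less the opposing 31 gives net 49, ≥ 48, so (f) meets the standard.
  Stage III.2 carried; the burden shifts to the franchisor.
At Stage III.3 the franchisor must meet any credible evidence (weight is at least 25): on (g) the weight is 75 less the opposing 54 gives net 21, which does not reach 25, so (g) does not meet the standard.
  Not every element is met, so the franchisor fails to carry Stage III.3.
So the franchisee prevails on this issue.
Per-issue: Issue I → franchisee; Issue II → franchisor; Issue III → franchisee. The franchisee must prevail on a majority of issues; overall, the franchisee prevails.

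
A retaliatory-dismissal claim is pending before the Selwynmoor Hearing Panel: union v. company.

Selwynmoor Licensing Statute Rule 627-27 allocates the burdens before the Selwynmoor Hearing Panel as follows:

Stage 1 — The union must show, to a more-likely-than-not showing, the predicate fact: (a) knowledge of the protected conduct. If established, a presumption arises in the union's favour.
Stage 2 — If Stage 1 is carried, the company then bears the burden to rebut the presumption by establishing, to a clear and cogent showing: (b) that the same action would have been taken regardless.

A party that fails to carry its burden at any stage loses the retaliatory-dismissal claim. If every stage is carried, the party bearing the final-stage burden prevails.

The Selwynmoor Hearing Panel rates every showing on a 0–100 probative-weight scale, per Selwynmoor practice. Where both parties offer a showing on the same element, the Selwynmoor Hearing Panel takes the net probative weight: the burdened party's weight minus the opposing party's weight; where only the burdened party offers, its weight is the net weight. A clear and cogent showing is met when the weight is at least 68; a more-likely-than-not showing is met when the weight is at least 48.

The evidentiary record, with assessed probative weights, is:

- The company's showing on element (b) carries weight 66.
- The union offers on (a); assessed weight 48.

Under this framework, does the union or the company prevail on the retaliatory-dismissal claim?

At Stage 1 the union must meet a more-likely-than-not showing (weight is at least 48): on (a) the weight is 48, which does reach 48, so (a) meets the standard.
  Stage 1 is satisfied; the onus moves to the company.
At Stage 2 the company must meet a clear and cogent showing (weight is at least 68): on (b) the weight is 66, < 68, so (b) does not meet the standard.
  The company does not carry Stage 2.
The analysis ends at Stage 2; the union prevails.

union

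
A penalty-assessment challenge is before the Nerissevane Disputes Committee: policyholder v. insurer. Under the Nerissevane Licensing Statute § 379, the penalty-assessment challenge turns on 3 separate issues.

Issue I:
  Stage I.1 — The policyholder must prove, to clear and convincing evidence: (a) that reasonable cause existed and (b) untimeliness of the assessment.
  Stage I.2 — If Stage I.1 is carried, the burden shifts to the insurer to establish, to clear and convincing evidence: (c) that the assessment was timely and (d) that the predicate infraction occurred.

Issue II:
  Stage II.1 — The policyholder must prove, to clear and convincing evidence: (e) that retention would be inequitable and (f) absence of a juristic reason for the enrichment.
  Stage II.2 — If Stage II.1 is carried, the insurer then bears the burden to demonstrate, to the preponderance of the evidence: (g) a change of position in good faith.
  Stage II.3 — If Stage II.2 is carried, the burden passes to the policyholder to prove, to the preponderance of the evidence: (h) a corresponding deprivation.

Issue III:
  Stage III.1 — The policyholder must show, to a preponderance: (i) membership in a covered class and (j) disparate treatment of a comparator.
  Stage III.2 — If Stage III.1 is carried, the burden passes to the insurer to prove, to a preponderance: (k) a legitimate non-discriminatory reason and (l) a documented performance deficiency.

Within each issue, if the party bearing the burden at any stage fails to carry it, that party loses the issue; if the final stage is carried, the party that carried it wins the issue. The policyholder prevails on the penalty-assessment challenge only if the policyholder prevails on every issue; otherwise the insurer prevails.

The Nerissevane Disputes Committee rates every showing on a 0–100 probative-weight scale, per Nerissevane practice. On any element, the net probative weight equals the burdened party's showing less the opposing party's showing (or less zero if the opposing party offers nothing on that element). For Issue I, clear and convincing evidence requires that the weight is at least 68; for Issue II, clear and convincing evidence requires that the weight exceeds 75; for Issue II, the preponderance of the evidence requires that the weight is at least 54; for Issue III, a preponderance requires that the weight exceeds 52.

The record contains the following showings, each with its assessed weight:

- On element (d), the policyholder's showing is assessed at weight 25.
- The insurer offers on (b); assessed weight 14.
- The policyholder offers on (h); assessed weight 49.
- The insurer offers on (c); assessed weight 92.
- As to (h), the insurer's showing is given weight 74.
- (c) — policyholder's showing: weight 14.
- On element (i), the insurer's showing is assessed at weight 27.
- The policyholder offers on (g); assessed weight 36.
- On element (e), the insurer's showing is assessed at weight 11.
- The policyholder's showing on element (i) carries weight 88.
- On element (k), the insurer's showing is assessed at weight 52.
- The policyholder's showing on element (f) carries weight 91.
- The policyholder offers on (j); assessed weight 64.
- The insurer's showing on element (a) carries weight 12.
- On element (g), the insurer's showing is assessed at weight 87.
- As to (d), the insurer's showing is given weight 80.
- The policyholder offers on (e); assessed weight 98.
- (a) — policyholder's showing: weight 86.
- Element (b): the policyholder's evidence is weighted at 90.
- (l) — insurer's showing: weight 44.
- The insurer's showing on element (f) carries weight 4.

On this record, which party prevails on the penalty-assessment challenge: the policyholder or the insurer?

— Issue I —
Stage I.1 — burden on policyholder; standard: clear and convincing evidence (weight is at least 68).
    (a): 86 − 12 = 74 ≥ 68 [met]
    (b): 90 − 14 = 76 ≥ 68 [met]
  The policyholder carries Stage I.1; the insurer now bears the burden.
Stage I.2 — burden on insurer; standard: clear and convincing evidence (weight is at least 68).
    (c): 92 − 14 = 78 ≥ 68 [met]
    (d): 80 − 25 = 55 < 68 [not met]
  The insurer does not carry Stage I.2.
The policyholder prevails on this issue.
— Issue II —
Stage II.1 (policyholder, clear and convincing evidence, weight exceeds 75): (e) net 98−11=87 > 75 — meets; (f) net 91−4=87 > 75 — meets.
  The policyholder carries Stage II.1; the insurer now bears the burden.
Stage II.2 (insurer, the preponderance of the evidence, weight is at least 54): (g) net 87−36=51 < 54 — fails.
  The insurer does not carry Stage II.2.
So the policyholder prevails on this issue.
— Issue III —
Stage III.1 (policyholder, a preponderance, weight exceeds 52): (i) net 88−27=61 > 52 — meets; (j) 64 > 52 — meets.
  Stage III.1 is satisfied; the onus moves to the insurer.
Stage III.2 (insurer, a preponderance, weight exceeds 52): (k) 52 ≤ 52 — fails; (l) 44 ≤ 52 — fails.
  The insurer does not carry Stage III.2.
So the policyholder prevails on this issue.
Per-issue: Issue I → policyholder; Issue II → policyholder; Issue III → policyholder. The policyholder must prevail on every issue; overall, the policyholder prevails.

policyholder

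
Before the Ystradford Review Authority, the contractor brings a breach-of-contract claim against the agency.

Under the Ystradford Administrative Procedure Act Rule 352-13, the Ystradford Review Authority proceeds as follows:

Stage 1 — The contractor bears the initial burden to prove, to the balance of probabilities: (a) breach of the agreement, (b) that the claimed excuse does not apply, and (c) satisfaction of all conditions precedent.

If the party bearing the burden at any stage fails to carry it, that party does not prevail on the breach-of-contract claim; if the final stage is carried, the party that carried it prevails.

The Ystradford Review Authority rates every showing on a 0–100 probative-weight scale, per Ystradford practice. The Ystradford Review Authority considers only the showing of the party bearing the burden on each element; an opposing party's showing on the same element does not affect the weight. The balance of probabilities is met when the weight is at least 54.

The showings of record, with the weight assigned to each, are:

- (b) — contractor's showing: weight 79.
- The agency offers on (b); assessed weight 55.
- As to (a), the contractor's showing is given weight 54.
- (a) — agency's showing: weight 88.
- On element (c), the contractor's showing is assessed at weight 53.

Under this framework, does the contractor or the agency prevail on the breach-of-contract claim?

agency

At Stage 1 the contractor must meet the balance of probabilities (weight is at least 54): on (a) the weight is 54 (the agency's 88 is given no effect), ≥ 54, so (a) meets the standard; on (b) the weight is 79 (the agency's 55 is given no effect), which does reach 54, so (b) meets the standard; on (c) the weight is 53, < 54, so (c) does not meet the standard.
  The contractor does not carry Stage 1.
So the agency prevails.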